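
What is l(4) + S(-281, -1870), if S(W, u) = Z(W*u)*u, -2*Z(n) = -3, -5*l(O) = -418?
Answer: -13607/5 ≈ -2721.4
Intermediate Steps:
l(O) = 418/5 (l(O) = -⅕*(-418) = 418/5)
Z(n) = 3/2 (Z(n) = -½*(-3) = 3/2)
S(W, u) = 3*u/2
l(4) + S(-281, -1870) = 418/5 + (3/2)*(-1870) = 418/5 - 2805 = -13607/5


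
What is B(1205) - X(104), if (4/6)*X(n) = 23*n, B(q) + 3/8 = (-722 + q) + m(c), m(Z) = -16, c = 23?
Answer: -24971/8 ≈ -3121.4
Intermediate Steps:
B(q) = -5907/8 + q (B(q) = -3/8 + ((-722 + q) - 16) = -3/8 + (-738 + q) = -5907/8 + q)
X(n) = 69*n/2 (X(n) = 3*(23*n)/2 = 69*n/2)
B(1205) - X(104) = (-5907/8 + 1205) - 69*104/2 = 3733/8 - 1*3588 = 3733/8 - 3588 = -24971/8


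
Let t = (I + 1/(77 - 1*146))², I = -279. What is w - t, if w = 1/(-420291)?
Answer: -17308494197825/222333939 ≈ -77849.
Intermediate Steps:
w = -1/420291 ≈ -2.3793e-6
t = 370639504/4761 (t = (-279 + 1/(77 - 1*146))² = (-279 + 1/(77 - 146))² = (-279 + 1/(-69))² = (-279 - 1/69)² = (-19252/69)² = 370639504/4761 ≈ 77849.)
w - t = -1/420291 - 1*370639504/4761 = -1/420291 - 370639504/4761 = -17308494197825/222333939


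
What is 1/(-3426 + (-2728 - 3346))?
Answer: -1/9500 ≈ -0.00010526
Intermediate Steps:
1/(-3426 + (-2728 - 3346)) = 1/(-3426 - 6074) = 1/(-9500) = -1/9500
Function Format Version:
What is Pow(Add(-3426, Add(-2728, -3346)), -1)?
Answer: Rational(-1, 9500) ≈ -0.00010526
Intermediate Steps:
Pow(Add(-3426, Add(-2728, -3346)), -1) = Pow(Add(-3426, -6074), -1) = Pow(-9500, -1) = Rational(-1, 9500)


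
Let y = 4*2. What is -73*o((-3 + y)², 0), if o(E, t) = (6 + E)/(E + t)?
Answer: -2263/25 ≈ -90.520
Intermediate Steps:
y = 8
o(E, t) = (6 + E)/(E + t)
-73*o((-3 + y)², 0) = -73*(6 + (-3 + 8)²)/((-3 + 8)² + 0) = -73*(6 + 5²)/(5² + 0) = -73*(6 + 25)/(25 + 0) = -73*31/25 = -2263/25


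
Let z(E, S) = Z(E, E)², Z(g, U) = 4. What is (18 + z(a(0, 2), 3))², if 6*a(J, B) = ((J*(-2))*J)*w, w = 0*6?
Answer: 1156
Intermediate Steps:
w = 0
a(J, B) = 0 (a(J, B) = (((J*(-2))*J)*0)/6 = (((-2*J)*J)*0)/6 = (-2*J²*0)/6 = (⅙)*0 = 0)
z(E, S) = 16 (z(E, S) = 4² = 16)
(18 + z(a(0, 2), 3))² = (18 + 16)² = 34² = 1156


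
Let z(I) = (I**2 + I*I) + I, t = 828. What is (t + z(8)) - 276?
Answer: 688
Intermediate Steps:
z(I) = I + 2*I**2 (z(I) = (I**2 + I**2) + I = 2*I**2 + I = I + 2*I**2)
(t + z(8)) - 276 = (828 + 8*(1 + 2*8)) - 276 = (828 + 8*(1 + 16)) - 276 = (828 + 8*17) - 276 = (828 + 136) - 276 = 964 - 276 = 688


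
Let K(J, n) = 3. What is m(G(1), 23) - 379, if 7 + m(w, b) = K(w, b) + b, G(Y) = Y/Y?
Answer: -360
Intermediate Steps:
G(Y) = 1
m(w, b) = -4 + b (m(w, b) = -7 + (3 + b) = -4 + b)
m(G(1), 23) - 379 = (-4 + 23) - 379 = 19 - 379 = -360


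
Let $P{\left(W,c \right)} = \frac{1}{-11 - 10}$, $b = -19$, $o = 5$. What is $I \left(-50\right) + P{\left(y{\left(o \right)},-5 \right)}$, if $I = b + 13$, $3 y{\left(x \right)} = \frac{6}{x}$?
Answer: $\frac{6299}{21} \approx 299.95$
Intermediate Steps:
$y{\left(x \right)} = \frac{2}{x}$ ($y{\left(x \right)} = \frac{6 \frac{1}{x}}{3} = \frac{2}{x}$)
$P{\left(W,c \right)} = - \frac{1}{21}$ ($P{\left(W,c \right)} = \frac{1}{-21} = - \frac{1}{21}$)
$I = -6$ ($I = -19 + 13 = -6$)
$I \left(-50\right) + P{\left(y{\left(o \right)},-5 \right)} = \left(-6\right) \left(-50\right) - \frac{1}{21} = 300 - \frac{1}{21} = \frac{6299}{21}$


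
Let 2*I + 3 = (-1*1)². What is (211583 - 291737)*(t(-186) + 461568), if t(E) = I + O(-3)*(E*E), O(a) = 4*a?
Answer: -3720347910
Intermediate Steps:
I = -1 (I = -3/2 + (-1*1)²/2 = -3/2 + (½)*(-1)² = -3/2 + (½)*1 = -3/2 + ½ = -1)
t(E) = -1 - 12*E² (t(E) = -1 + (4*(-3))*(E*E) = -1 - 12*E²)
(211583 - 291737)*(t(-186) + 461568) = (211583 - 291737)*((-1 - 12*(-186)²) + 461568) = -80154*((-1 - 12*34596) + 461568) = -80154*((-1 - 415152) + 461568) = -80154*(-415153 + 461568) = -80154*46415 = -3720347910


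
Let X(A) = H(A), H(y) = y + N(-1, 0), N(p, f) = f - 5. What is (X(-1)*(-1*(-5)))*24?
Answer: -720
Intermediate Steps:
N(p, f) = -5 + f
H(y) = -5 + y (H(y) = y + (-5 + 0) = y - 5 = -5 + y)
X(A) = -5 + A
(X(-1)*(-1*(-5)))*24 = ((-5 - 1)*(-1*(-5)))*24 = -6*5*24 = -30*24 = -720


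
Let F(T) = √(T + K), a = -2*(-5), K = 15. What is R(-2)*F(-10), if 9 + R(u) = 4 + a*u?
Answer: -25*√5 ≈ -55.902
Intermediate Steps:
a = 10
F(T) = √(15 + T) (F(T) = √(T + 15) = √(15 + T))
R(u) = -5 + 10*u (R(u) = -9 + (4 + 10*u) = -5 + 10*u)
R(-2)*F(-10) = (-5 + 10*(-2))*√(15 - 10) = (-5 - 20)*√5 = -25*√5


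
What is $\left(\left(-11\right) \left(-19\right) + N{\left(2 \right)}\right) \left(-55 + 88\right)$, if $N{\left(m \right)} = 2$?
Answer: $6963$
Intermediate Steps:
$\left(\left(-11\right) \left(-19\right) + N{\left(2 \right)}\right) \left(-55 + 88\right) = \left(\left(-11\right) \left(-19\right) + 2\right) \left(-55 + 88\right) = \left(209 + 2\right) 33 = 211 \cdot 33 = 6963$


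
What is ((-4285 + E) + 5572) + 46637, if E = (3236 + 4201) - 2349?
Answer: 53012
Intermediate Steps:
E = 5088 (E = 7437 - 2349 = 5088)
((-4285 + E) + 5572) + 46637 = ((-4285 + 5088) + 5572) + 46637 = (803 + 5572) + 46637 = 6375 + 46637 = 53012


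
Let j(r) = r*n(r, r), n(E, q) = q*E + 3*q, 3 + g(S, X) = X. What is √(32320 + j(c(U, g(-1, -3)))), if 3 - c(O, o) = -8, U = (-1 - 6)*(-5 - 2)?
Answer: √34014 ≈ 184.43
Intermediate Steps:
g(S, X) = -3 + X
U = 49 (U = -7*(-7) = 49)
n(E, q) = 3*q + E*q (n(E, q) = E*q + 3*q = 3*q + E*q)
c(O, o) = 11 (c(O, o) = 3 - 1*(-8) = 3 + 8 = 11)
j(r) = r²*(3 + r) (j(r) = r*(r*(3 + r)) = r²*(3 + r))
√(32320 + j(c(U, g(-1, -3)))) = √(32320 + 11²*(3 + 11)) = √(32320 + 121*14) = √(32320 + 1694) = √34014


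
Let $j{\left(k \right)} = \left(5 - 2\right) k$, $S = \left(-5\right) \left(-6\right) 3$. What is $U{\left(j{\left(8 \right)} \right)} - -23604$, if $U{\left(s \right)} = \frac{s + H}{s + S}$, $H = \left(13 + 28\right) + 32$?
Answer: $\frac{2690953}{114} \approx 23605.0$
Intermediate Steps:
$S = 90$ ($S = 30 \cdot 3 = 90$)
$H = 73$ ($H = 41 + 32 = 73$)
$j{\left(k \right)} = 3 k$
$U{\left(s \right)} = \frac{73 + s}{90 + s}$ ($U{\left(s \right)} = \frac{s + 73}{s + 90} = \frac{73 + s}{90 + s}$)
$U{\left(j{\left(8 \right)} \right)} - -23604 = \frac{73 + 3 \cdot 8}{90 + 3 \cdot 8} - -23604 = \frac{73 + 24}{90 + 24} + 23604 = \frac{1}{114} \cdot 97 + 23604 = \frac{97}{114} + 23604 = \frac{2690953}{114}$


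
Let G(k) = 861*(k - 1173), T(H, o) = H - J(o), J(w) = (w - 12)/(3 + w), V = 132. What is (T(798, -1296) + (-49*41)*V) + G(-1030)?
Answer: -931465999/431 ≈ -2.1612e+6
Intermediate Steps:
J(w) = (-12 + w)/(3 + w)
T(H, o) = H - (-12 + o)/(3 + o)
G(k) = -1009953 + 861*k (G(k) = 861*(-1173 + k) = -1009953 + 861*k)
(T(798, -1296) + (-49*41)*V) + G(-1030) = ((12 - 1*(-1296) + 798*(3 - 1296))/(3 - 1296) - 49*41*132) + (-1009953 + 861*(-1030)) = ((12 + 1296 + 798*(-1293))/(-1293) - 2009*132) + (-1009953 - 886830) = (-(12 + 1296 - 1031814)/1293 - 265188) - 1896783 = (-1/1293*(-1030506) - 265188) - 1896783 = (343502/431 - 265188) - 1896783 = -113952526/431 - 1896783 = -931465999/431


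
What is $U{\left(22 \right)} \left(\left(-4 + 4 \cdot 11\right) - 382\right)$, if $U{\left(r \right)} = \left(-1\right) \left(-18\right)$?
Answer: $-6156$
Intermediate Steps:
$U{\left(r \right)} = 18$
$U{\left(22 \right)} \left(\left(-4 + 4 \cdot 11\right) - 382\right) = 18 \left(\left(-4 + 4 \cdot 11\right) - 382\right) = 18 \left(\left(-4 + 44\right) - 382\right) = 18 \left(40 - 382\right) = 18 \left(-342\right) = -6156$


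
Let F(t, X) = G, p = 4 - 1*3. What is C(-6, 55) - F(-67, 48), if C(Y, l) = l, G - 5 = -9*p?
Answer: 59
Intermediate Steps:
p = 1 (p = 4 - 3 = 1)
G = -4 (G = 5 - 9*1 = 5 - 9 = -4)
F(t, X) = -4
C(-6, 55) - F(-67, 48) = 55 - 1*(-4) = 55 + 4 = 59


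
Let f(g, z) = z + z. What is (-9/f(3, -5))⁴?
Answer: 6561/10000 ≈ 0.65610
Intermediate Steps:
f(g, z) = 2*z
(-9/f(3, -5))⁴ = (-9/(2*(-5)))⁴ = (-9/(-10))⁴ = (-9*(-⅒))⁴ = (9/10)⁴ = 6561/10000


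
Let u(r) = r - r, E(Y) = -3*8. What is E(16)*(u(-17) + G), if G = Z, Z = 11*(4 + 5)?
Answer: -2376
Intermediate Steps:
Z = 99 (Z = 11*9 = 99)
E(Y) = -24
u(r) = 0
G = 99
E(16)*(u(-17) + G) = -24*(0 + 99) = -24*99 = -2376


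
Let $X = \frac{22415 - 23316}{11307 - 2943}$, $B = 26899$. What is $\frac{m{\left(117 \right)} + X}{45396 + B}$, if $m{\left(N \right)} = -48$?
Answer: $- \frac{23669}{35569140} \approx -0.00066544$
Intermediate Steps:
$X = - \frac{53}{492}$ ($X = - \frac{901}{8364} = \left(-901\right) \frac{1}{8364} = - \frac{53}{492} \approx -0.10772$)
$\frac{m{\left(117 \right)} + X}{45396 + B} = \frac{-48 - \frac{53}{492}}{45396 + 26899} = - \frac{23669}{492 \cdot 72295} = \left(- \frac{23669}{492}\right) \frac{1}{72295} = - \frac{23669}{35569140}$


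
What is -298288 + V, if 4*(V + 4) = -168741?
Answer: -1361909/4 ≈ -3.4048e+5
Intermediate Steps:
V = -168757/4 (V = -4 + (¼)*(-168741) = -4 - 168741/4 = -168757/4 ≈ -42189.)
-298288 + V = -298288 - 168757/4 = -1361909/4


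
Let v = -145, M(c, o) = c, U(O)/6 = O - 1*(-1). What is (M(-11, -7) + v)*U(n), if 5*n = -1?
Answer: -3744/5 ≈ -748.80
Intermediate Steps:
n = -⅕ (n = (⅕)*(-1) = -⅕ ≈ -0.20000)
U(O) = 6 + 6*O (U(O) = 6*(O - 1*(-1)) = 6*(O + 1) = 6*(1 + O) = 6 + 6*O)
(M(-11, -7) + v)*U(n) = (-11 - 145)*(6 + 6*(-⅕)) = -156*(6 - 6/5) = -156*24/5 = -3744/5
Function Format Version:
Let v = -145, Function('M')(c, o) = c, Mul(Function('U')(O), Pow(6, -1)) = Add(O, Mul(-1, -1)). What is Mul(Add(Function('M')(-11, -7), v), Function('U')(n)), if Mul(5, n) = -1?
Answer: Rational(-3744, 5) ≈ -748.80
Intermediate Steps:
n = Rational(-1, 5) (n = Mul(Rational(1, 5), -1) = Rational(-1, 5) ≈ -0.20000)
Function('U')(O) = Add(6, Mul(6, O)) (Function('U')(O) = Mul(6, Add(O, Mul(-1, -1))) = Mul(6, Add(O, 1)) = Mul(6, Add(1, O)) = Add(6, Mul(6, O)))
Mul(Add(Function('M')(-11, -7), v), Function('U')(n)) = Mul(Add(-11, -145), Add(6, Mul(6, Rational(-1, 5)))) = Mul(-156, Add(6, Rational(-6, 5))) = Mul(-156, Rational(24, 5)) = Rational(-3744, 5)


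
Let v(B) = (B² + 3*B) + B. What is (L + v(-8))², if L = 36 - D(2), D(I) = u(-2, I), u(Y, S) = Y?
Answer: 4900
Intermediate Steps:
D(I) = -2
v(B) = B² + 4*B
L = 38 (L = 36 - 1*(-2) = 36 + 2 = 38)
(L + v(-8))² = (38 - 8*(4 - 8))² = (38 - 8*(-4))² = (38 + 32)² = 70² = 4900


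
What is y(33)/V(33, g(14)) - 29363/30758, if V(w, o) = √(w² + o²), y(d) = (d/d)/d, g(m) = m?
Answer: -29363/30758 + √1285/42405 ≈ -0.95380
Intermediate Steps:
y(d) = 1/d
V(w, o) = √(o² + w²)
y(33)/V(33, g(14)) - 29363/30758 = 1/(33*(√(14² + 33²))) - 29363/30758 = 1/(33*(√(196 + 1089))) - 29363*1/30758 = 1/(33*(√1285)) - 29363/30758 = (√1285/1285)/33 - 29363/30758 = √1285/42405 - 29363/30758 = -29363/30758 + √1285/42405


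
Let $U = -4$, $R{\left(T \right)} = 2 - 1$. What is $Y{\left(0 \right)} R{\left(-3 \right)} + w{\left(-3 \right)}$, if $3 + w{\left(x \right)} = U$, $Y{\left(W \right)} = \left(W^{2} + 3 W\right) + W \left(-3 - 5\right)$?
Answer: $-7$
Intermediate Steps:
$R{\left(T \right)} = 1$
$Y{\left(W \right)} = W^{2} - 5 W$ ($Y{\left(W \right)} = \left(W^{2} + 3 W\right) + W \left(-8\right) = \left(W^{2} + 3 W\right) - 8 W = W^{2} - 5 W$)
$w{\left(x \right)} = -7$ ($w{\left(x \right)} = -3 - 4 = -7$)
$Y{\left(0 \right)} R{\left(-3 \right)} + w{\left(-3 \right)} = 0 \left(-5 + 0\right) 1 - 7 = 0 \left(-5\right) 1 - 7 = 0 \cdot 1 - 7 = 0 - 7 = -7$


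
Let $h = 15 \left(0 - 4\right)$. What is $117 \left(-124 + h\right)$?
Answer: $-21528$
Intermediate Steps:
$h = -60$ ($h = 15 \left(0 - 4\right) = 15 \left(-4\right) = -60$)
$117 \left(-124 + h\right) = 117 \left(-124 - 60\right) = 117 \left(-184\right) = -21528$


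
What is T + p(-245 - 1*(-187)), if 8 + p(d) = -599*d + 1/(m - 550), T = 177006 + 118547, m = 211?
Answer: 111967292/339 ≈ 3.3029e+5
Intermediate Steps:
T = 295553
p(d) = -2713/339 - 599*d (p(d) = -8 + (-599*d + 1/(211 - 550)) = -8 + (-599*d + 1/(-339)) = -8 + (-599*d - 1/339) = -8 + (-1/339 - 599*d) = -2713/339 - 599*d)
T + p(-245 - 1*(-187)) = 295553 + (-2713/339 - 599*(-245 - 1*(-187))) = 295553 + (-2713/339 - 599*(-245 + 187)) = 295553 + (-2713/339 - 599*(-58)) = 295553 + (-2713/339 + 34742) = 295553 + 11774825/339 = 111967292/339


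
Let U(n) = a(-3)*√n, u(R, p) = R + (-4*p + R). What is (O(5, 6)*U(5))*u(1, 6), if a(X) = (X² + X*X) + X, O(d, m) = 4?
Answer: -1320*√5 ≈ -2951.6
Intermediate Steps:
a(X) = X + 2*X² (a(X) = (X² + X²) + X = 2*X² + X = X + 2*X²)
u(R, p) = -4*p + 2*R (u(R, p) = R + (R - 4*p) = -4*p + 2*R)
U(n) = 15*√n (U(n) = (-3*(1 + 2*(-3)))*√n = (-3*(1 - 6))*√n = (-3*(-5))*√n = 15*√n)
(O(5, 6)*U(5))*u(1, 6) = (4*(15*√5))*(-4*6 + 2*1) = (60*√5)*(-24 + 2) = (60*√5)*(-22) = -1320*√5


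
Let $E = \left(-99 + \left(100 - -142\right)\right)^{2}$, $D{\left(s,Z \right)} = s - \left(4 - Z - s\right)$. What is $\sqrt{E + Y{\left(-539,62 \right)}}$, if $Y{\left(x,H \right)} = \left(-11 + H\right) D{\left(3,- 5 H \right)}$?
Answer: $\sqrt{4741} \approx 68.855$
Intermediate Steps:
$D{\left(s,Z \right)} = -4 + Z + 2 s$ ($D{\left(s,Z \right)} = s - \left(4 - Z - s\right) = s + \left(-4 + Z + s\right) = -4 + Z + 2 s$)
$Y{\left(x,H \right)} = \left(-11 + H\right) \left(2 - 5 H\right)$ ($Y{\left(x,H \right)} = \left(-11 + H\right) \left(-4 - 5 H + 2 \cdot 3\right) = \left(-11 + H\right) \left(-4 - 5 H + 6\right) = \left(-11 + H\right) \left(2 - 5 H\right)$)
$E = 20449$ ($E = \left(-99 + \left(100 + 142\right)\right)^{2} = \left(-99 + 242\right)^{2} = 143^{2} = 20449$)
$\sqrt{E + Y{\left(-539,62 \right)}} = \sqrt{20449 - \left(-11 + 62\right) \left(-2 + 5 \cdot 62\right)} = \sqrt{20449 - 51 \left(-2 + 310\right)} = \sqrt{20449 - 51 \cdot 308} = \sqrt{20449 - 15708} = \sqrt{4741}$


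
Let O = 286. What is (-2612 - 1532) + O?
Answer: -3858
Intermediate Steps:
(-2612 - 1532) + O = (-2612 - 1532) + 286 = -4144 + 286 = -3858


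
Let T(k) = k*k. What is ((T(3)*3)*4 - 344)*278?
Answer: -65608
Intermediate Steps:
T(k) = k²
((T(3)*3)*4 - 344)*278 = ((3²*3)*4 - 344)*278 = ((9*3)*4 - 344)*278 = (27*4 - 344)*278 = (108 - 344)*278 = -236*278 = -65608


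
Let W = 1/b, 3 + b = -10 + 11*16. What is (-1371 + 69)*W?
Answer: -1302/163 ≈ -7.9877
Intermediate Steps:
b = 163 (b = -3 + (-10 + 11*16) = -3 + (-10 + 176) = -3 + 166 = 163)
W = 1/163 ≈ 0.0061350
(-1371 + 69)*W = (-1371 + 69)*(1/163) = -1302*1/163 = -1302/163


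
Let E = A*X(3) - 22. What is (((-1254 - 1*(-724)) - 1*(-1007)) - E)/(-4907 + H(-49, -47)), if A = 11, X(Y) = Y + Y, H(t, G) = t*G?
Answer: -433/2604 ≈ -0.16628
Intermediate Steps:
H(t, G) = G*t
X(Y) = 2*Y
E = 44 (E = 11*(2*3) - 22 = 11*6 - 22 = 66 - 22 = 44)
(((-1254 - 1*(-724)) - 1*(-1007)) - E)/(-4907 + H(-49, -47)) = (((-1254 - 1*(-724)) - 1*(-1007)) - 1*44)/(-4907 - 47*(-49)) = (((-1254 + 724) + 1007) - 44)/(-4907 + 2303) = ((-530 + 1007) - 44)/(-2604) = (477 - 44)*(-1/2604) = 433*(-1/2604) = -433/2604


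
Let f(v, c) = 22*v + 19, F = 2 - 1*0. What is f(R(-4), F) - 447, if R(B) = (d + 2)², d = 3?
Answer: 122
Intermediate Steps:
R(B) = 25 (R(B) = (3 + 2)² = 5² = 25)
F = 2 (F = 2 + 0 = 2)
f(v, c) = 19 + 22*v
f(R(-4), F) - 447 = (19 + 22*25) - 447 = (19 + 550) - 447 = 569 - 447 = 122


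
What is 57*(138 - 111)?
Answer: 1539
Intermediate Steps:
57*(138 - 111) = 57*27 = 1539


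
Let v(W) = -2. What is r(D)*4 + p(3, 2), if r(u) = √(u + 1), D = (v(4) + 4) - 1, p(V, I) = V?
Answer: 3 + 4*√2 ≈ 8.6569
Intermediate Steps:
D = 1 (D = (-2 + 4) - 1 = 2 - 1 = 1)
r(u) = √(1 + u)
r(D)*4 + p(3, 2) = √(1 + 1)*4 + 3 = √2*4 + 3 = 4*√2 + 3 = 3 + 4*√2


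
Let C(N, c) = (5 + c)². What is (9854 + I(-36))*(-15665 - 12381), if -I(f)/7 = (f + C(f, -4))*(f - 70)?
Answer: 451989336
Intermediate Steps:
I(f) = -7*(1 + f)*(-70 + f) (I(f) = -7*(f + (5 - 4)²)*(f - 70) = -7*(f + 1²)*(-70 + f) = -7*(f + 1)*(-70 + f) = -7*(1 + f)*(-70 + f))
(9854 + I(-36))*(-15665 - 12381) = (9854 + (490 - 7*(-36)² + 483*(-36)))*(-15665 - 12381) = (9854 + (490 - 7*1296 - 17388))*(-28046) = (9854 + (490 - 9072 - 17388))*(-28046) = (9854 - 25970)*(-28046) = -16116*(-28046) = 451989336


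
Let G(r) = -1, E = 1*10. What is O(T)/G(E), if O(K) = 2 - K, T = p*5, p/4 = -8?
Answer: -162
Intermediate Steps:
p = -32 (p = 4*(-8) = -32)
E = 10
T = -160 (T = -32*5 = -160)
O(T)/G(E) = (2 - 1*(-160))/(-1) = (2 + 160)*(-1) = 162*(-1) = -162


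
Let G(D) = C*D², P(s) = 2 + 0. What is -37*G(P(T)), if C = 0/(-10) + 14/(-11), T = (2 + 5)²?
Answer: 2072/11 ≈ 188.36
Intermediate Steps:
T = 49 (T = 7² = 49)
P(s) = 2
C = -14/11 (C = 0*(-⅒) + 14*(-1/11) = 0 - 14/11 = -14/11 ≈ -1.2727)
G(D) = -14*D²/11
-37*G(P(T)) = -(-518)*2²/11 = -(-518)*4/11 = -37*(-56/11) = 2072/11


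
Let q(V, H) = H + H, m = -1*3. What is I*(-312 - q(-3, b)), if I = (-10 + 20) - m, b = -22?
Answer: -3484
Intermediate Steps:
m = -3
q(V, H) = 2*H
I = 13 (I = (-10 + 20) - 1*(-3) = 10 + 3 = 13)
I*(-312 - q(-3, b)) = 13*(-312 - 2*(-22)) = 13*(-312 - 1*(-44)) = 13*(-312 + 44) = 13*(-268) = -3484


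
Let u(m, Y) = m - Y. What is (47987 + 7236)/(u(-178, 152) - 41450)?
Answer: -55223/41780 ≈ -1.3218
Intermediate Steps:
(47987 + 7236)/(u(-178, 152) - 41450) = (47987 + 7236)/((-178 - 1*152) - 41450) = 55223/((-178 - 152) - 41450) = 55223/(-330 - 41450) = 55223/(-41780) = 55223*(-1/41780) = -55223/41780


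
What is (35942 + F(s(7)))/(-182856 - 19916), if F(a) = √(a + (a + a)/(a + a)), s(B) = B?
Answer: -17971/101386 - √2/101386 ≈ -0.17727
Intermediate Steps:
F(a) = √(1 + a) (F(a) = √(a + (2*a)/((2*a))) = √(a + (2*a)*(1/(2*a))) = √(a + 1) = √(1 + a))
(35942 + F(s(7)))/(-182856 - 19916) = (35942 + √(1 + 7))/(-182856 - 19916) = (35942 + √8)/(-202772) = (35942 + 2*√2)*(-1/202772) = -17971/101386 - √2/101386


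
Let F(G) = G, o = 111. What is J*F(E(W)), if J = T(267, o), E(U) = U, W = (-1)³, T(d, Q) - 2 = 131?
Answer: -133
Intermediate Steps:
T(d, Q) = 133 (T(d, Q) = 2 + 131 = 133)
W = -1
J = 133
J*F(E(W)) = 133*(-1) = -133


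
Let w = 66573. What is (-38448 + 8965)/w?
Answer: -29483/66573 ≈ -0.44287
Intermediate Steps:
(-38448 + 8965)/w = (-38448 + 8965)/66573 = -29483*1/66573 = -29483/66573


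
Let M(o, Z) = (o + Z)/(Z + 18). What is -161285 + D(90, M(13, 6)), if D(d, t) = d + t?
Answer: -3868661/24 ≈ -1.6119e+5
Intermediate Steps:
M(o, Z) = (Z + o)/(18 + Z)
-161285 + D(90, M(13, 6)) = -161285 + (90 + (6 + 13)/(18 + 6)) = -161285 + (90 + 19/24) = -161285 + 2179/24 = -3868661/24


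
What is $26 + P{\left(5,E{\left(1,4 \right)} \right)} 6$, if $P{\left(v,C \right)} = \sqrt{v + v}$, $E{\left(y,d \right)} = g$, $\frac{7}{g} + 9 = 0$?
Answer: $26 + 6 \sqrt{10} \approx 44.974$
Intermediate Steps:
$g = - \frac{7}{9}$ ($g = \frac{7}{-9 + 0} = \frac{7}{-9} = 7 \left(- \frac{1}{9}\right) = - \frac{7}{9} \approx -0.77778$)
$E{\left(y,d \right)} = - \frac{7}{9}$
$P{\left(v,C \right)} = \sqrt{2} \sqrt{v}$ ($P{\left(v,C \right)} = \sqrt{2 v} = \sqrt{2} \sqrt{v}$)
$26 + P{\left(5,E{\left(1,4 \right)} \right)} 6 = 26 + \sqrt{2} \sqrt{5} \cdot 6 = 26 + \sqrt{10} \cdot 6 = 26 + 6 \sqrt{10}$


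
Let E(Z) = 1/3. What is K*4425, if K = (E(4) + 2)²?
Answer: 72275/3 ≈ 24092.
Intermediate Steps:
E(Z) = ⅓
K = 49/9 (K = (⅓ + 2)² = (7/3)² = 49/9 ≈ 5.4444)
K*4425 = (49/9)*4425 = 72275/3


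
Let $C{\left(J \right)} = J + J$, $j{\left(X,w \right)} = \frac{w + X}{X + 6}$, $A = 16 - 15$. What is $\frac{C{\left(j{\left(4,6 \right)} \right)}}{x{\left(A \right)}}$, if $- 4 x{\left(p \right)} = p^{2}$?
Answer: $-8$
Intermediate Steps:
$A = 1$ ($A = 16 - 15 = 1$)
$j{\left(X,w \right)} = \frac{X + w}{6 + X}$
$C{\left(J \right)} = 2 J$
$x{\left(p \right)} = - \frac{p^{2}}{4}$
$\frac{C{\left(j{\left(4,6 \right)} \right)}}{x{\left(A \right)}} = \frac{2 \frac{4 + 6}{6 + 4}}{\left(- \frac{1}{4}\right) 1^{2}} = \frac{2 \cdot \frac{1}{10} \cdot 10}{\left(- \frac{1}{4}\right) 1} = \frac{2 \cdot \frac{1}{10} \cdot 10}{- \frac{1}{4}} = 2 \cdot 1 \left(-4\right) = 2 \left(-4\right) = -8$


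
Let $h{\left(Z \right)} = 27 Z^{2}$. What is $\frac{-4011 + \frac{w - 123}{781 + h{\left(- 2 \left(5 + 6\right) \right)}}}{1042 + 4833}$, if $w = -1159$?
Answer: $- \frac{55549621}{81362875} \approx -0.68274$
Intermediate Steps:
$\frac{-4011 + \frac{w - 123}{781 + h{\left(- 2 \left(5 + 6\right) \right)}}}{1042 + 4833} = \frac{-4011 + \frac{-1159 - 123}{781 + 27 \left(- 2 \left(5 + 6\right)\right)^{2}}}{1042 + 4833} = \frac{-4011 - \frac{1282}{781 + 27 \left(\left(-2\right) 11\right)^{2}}}{5875} = \left(-4011 - \frac{1282}{781 + 27 \left(-22\right)^{2}}\right) \frac{1}{5875} = \left(-4011 - \frac{1282}{781 + 27 \cdot 484}\right) \frac{1}{5875} = \left(-4011 - \frac{1282}{781 + 13068}\right) \frac{1}{5875} = \left(-4011 - \frac{1282}{13849}\right) \frac{1}{5875} = \left(- \frac{55549621}{13849}\right) \frac{1}{5875} = - \frac{55549621}{81362875}$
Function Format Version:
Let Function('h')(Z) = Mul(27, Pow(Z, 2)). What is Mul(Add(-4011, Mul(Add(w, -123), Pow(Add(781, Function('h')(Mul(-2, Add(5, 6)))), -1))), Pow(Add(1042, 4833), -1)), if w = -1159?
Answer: Rational(-55549621, 81362875) ≈ -0.68274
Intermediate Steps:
Mul(Add(-4011, Mul(Add(w, -123), Pow(Add(781, Function('h')(Mul(-2, Add(5, 6)))), -1))), Pow(Add(1042, 4833), -1)) = Mul(Add(-4011, Mul(Add(-1159, -123), Pow(Add(781, Mul(27, Pow(Mul(-2, Add(5, 6)), 2))), -1))), Pow(Add(1042, 4833), -1)) = Mul(Add(-4011, Mul(-1282, Pow(Add(781, Mul(27, Pow(Mul(-2, 11), 2))), -1))), Pow(5875, -1)) = Mul(Add(-4011, Mul(-1282, Pow(Add(781, Mul(27, Pow(-22, 2))), -1))), Rational(1, 5875)) = Mul(Add(-4011, Mul(-1282, Pow(Add(781, Mul(27, 484)), -1))), Rational(1, 5875)) = Mul(Add(-4011, Mul(-1282, Pow(Add(781, 13068), -1))), Rational(1, 5875)) = Mul(Add(-4011, Mul(-1282, Pow(13849, -1))), Rational(1, 5875)) = Mul(Add(-4011, Mul(-1282, Rational(1, 13849))), Rational(1, 5875)) = Mul(Add(-4011, Rational(-1282, 13849)), Rational(1, 5875)) = Mul(Rational(-55549621, 13849), Rational(1, 5875)) = Rational(-55549621, 81362875)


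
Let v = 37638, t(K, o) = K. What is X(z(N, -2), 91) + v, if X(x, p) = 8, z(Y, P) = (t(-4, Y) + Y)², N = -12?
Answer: 37646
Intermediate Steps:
z(Y, P) = (-4 + Y)²
X(z(N, -2), 91) + v = 8 + 37638 = 37646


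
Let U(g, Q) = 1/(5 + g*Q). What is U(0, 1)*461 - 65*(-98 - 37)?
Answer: 44336/5 ≈ 8867.2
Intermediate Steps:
U(g, Q) = 1/(5 + Q*g)
U(0, 1)*461 - 65*(-98 - 37) = 461/(5 + 1*0) - 65*(-98 - 37) = 461/(5 + 0) - 65*(-135) = 461/5 + 8775 = 44336/5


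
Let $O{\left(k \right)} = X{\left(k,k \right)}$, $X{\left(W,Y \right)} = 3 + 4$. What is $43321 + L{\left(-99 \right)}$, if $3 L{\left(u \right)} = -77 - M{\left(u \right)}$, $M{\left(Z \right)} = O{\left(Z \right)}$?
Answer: $43293$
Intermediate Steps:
$X{\left(W,Y \right)} = 7$
$O{\left(k \right)} = 7$
$M{\left(Z \right)} = 7$
$L{\left(u \right)} = -28$ ($L{\left(u \right)} = \frac{-77 - 7}{3} = \frac{1}{3} \left(-84\right) = -28$)
$43321 + L{\left(-99 \right)} = 43321 - 28 = 43293$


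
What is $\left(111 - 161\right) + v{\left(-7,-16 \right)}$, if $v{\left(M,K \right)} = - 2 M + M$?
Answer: $-43$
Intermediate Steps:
$v{\left(M,K \right)} = - M$
$\left(111 - 161\right) + v{\left(-7,-16 \right)} = \left(111 - 161\right) - -7 = -50 + 7 = -43$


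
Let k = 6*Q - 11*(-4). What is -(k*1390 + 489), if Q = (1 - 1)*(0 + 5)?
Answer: -61649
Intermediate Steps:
Q = 0 (Q = 0*5 = 0)
k = 44 (k = 6*0 - 11*(-4) = 0 + 44 = 44)
-(k*1390 + 489) = -(44*1390 + 489) = -(61160 + 489) = -1*61649 = -61649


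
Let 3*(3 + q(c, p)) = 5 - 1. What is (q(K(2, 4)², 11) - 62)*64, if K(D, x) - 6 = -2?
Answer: -12224/3 ≈ -4074.7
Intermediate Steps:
K(D, x) = 4 (K(D, x) = 6 - 2 = 4)
q(c, p) = -5/3 (q(c, p) = -3 + (5 - 1)/3 = -3 + (⅓)*4 = -3 + 4/3 = -5/3)
(q(K(2, 4)², 11) - 62)*64 = (-5/3 - 62)*64 = -191/3*64 = -12224/3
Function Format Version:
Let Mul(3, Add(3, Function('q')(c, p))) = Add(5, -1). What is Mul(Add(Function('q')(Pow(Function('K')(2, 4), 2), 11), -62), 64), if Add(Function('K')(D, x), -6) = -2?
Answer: Rational(-12224, 3) ≈ -4074.7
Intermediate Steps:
Function('K')(D, x) = 4 (Function('K')(D, x) = Add(6, -2) = 4)
Function('q')(c, p) = Rational(-5, 3) (Function('q')(c, p) = Add(-3, Mul(Rational(1, 3), Add(5, -1))) = Add(-3, Mul(Rational(1, 3), 4)) = Add(-3, Rational(4, 3)) = Rational(-5, 3))
Mul(Add(Function('q')(Pow(Function('K')(2, 4), 2), 11), -62), 64) = Mul(Add(Rational(-5, 3), -62), 64) = Mul(Rational(-191, 3), 64) = Rational(-12224, 3)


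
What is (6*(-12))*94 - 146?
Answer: -6914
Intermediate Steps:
(6*(-12))*94 - 146 = -72*94 - 146 = -6768 - 146 = -6914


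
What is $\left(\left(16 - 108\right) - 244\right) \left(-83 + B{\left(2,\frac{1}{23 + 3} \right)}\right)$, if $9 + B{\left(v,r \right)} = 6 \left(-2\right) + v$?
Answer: $34272$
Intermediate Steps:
$B{\left(v,r \right)} = -21 + v$ ($B{\left(v,r \right)} = -9 + \left(6 \left(-2\right) + v\right) = -9 + \left(-12 + v\right) = -21 + v$)
$\left(\left(16 - 108\right) - 244\right) \left(-83 + B{\left(2,\frac{1}{23 + 3} \right)}\right) = \left(\left(16 - 108\right) - 244\right) \left(-83 + \left(-21 + 2\right)\right) = \left(-92 - 244\right) \left(-83 - 19\right) = \left(-336\right) \left(-102\right) = 34272$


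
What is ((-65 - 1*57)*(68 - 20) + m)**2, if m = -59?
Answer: 34987225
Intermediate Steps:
((-65 - 1*57)*(68 - 20) + m)**2 = ((-65 - 1*57)*(68 - 20) - 59)**2 = ((-65 - 57)*48 - 59)**2 = (-122*48 - 59)**2 = (-5856 - 59)**2 = (-5915)**2 = 34987225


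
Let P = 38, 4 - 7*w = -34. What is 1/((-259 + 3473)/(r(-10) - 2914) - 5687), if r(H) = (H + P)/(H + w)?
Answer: -23361/132879719 ≈ -0.00017581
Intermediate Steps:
w = 38/7 (w = 4/7 - 1/7*(-34) = 4/7 + 34/7 = 38/7 ≈ 5.4286)
r(H) = (38 + H)/(38/7 + H) (r(H) = (H + 38)/(H + 38/7) = (38 + H)/(38/7 + H))
1/((-259 + 3473)/(r(-10) - 2914) - 5687) = 1/((-259 + 3473)/(7*(38 - 10)/(38 + 7*(-10)) - 2914) - 5687) = 1/(3214/(7*28/(38 - 70) - 2914) - 5687) = 1/(3214/(7*28/(-32) - 2914) - 5687) = 1/(3214/(7*(-1/32)*28 - 2914) - 5687) = 1/(3214/(-49/8 - 2914) - 5687) = 1/(3214/(-23361/8) - 5687) = 1/(3214*(-8/23361) - 5687) = 1/(-25712/23361 - 5687) = 1/(-132879719/23361) = -23361/132879719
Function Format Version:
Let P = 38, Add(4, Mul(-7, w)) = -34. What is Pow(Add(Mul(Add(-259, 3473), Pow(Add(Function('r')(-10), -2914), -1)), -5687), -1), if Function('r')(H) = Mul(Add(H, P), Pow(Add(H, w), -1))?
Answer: Rational(-23361, 132879719) ≈ -0.00017581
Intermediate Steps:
w = Rational(38, 7) (w = Add(Rational(4, 7), Mul(Rational(-1, 7), -34)) = Add(Rational(4, 7), Rational(34, 7)) = Rational(38, 7) ≈ 5.4286)
Function('r')(H) = Mul(Pow(Add(Rational(38, 7), H), -1), Add(38, H)) (Function('r')(H) = Mul(Add(H, 38), Pow(Add(H, Rational(38, 7)), -1)) = Mul(Add(38, H), Pow(Add(Rational(38, 7), H), -1)) = Mul(Pow(Add(Rational(38, 7), H), -1), Add(38, H)))
Pow(Add(Mul(Add(-259, 3473), Pow(Add(Function('r')(-10), -2914), -1)), -5687), -1) = Pow(Add(Mul(Add(-259, 3473), Pow(Add(Mul(7, Pow(Add(38, Mul(7, -10)), -1), Add(38, -10)), -2914), -1)), -5687), -1) = Pow(Add(Mul(3214, Pow(Add(Mul(7, Pow(Add(38, -70), -1), 28), -2914), -1)), -5687), -1) = Pow(Add(Mul(3214, Pow(Add(Mul(7, Pow(-32, -1), 28), -2914), -1)), -5687), -1) = Pow(Add(Mul(3214, Pow(Add(Mul(7, Rational(-1, 32), 28), -2914), -1)), -5687), -1) = Pow(Add(Mul(3214, Pow(Add(Rational(-49, 8), -2914), -1)), -5687), -1) = Pow(Add(Mul(3214, Pow(Rational(-23361, 8), -1)), -5687), -1) = Pow(Add(Mul(3214, Rational(-8, 23361)), -5687), -1) = Pow(Add(Rational(-25712, 23361), -5687), -1) = Pow(Rational(-132879719, 23361), -1) = Rational(-23361, 132879719)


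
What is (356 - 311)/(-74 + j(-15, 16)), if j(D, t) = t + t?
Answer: -15/14 ≈ -1.0714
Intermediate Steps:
j(D, t) = 2*t
(356 - 311)/(-74 + j(-15, 16)) = (356 - 311)/(-74 + 2*16) = 45/(-74 + 32) = 45/(-42) = 45*(-1/42) = -15/14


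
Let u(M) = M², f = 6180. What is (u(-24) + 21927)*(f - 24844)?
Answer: -419995992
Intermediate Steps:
(u(-24) + 21927)*(f - 24844) = ((-24)² + 21927)*(6180 - 24844) = (576 + 21927)*(-18664) = 22503*(-18664) = -419995992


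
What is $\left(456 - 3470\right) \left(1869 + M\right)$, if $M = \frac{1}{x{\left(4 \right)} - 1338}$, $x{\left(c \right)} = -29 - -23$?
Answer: $- \frac{3785486045}{672} \approx -5.6332 \cdot 10^{6}$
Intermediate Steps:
$x{\left(c \right)} = -6$ ($x{\left(c \right)} = -29 + 23 = -6$)
$M = - \frac{1}{1344}$ ($M = \frac{1}{-6 - 1338} = \frac{1}{-1344} = - \frac{1}{1344} \approx -0.00074405$)
$\left(456 - 3470\right) \left(1869 + M\right) = \left(456 - 3470\right) \left(1869 - \frac{1}{1344}\right) = \left(-3014\right) \frac{2511935}{1344} = - \frac{3785486045}{672}$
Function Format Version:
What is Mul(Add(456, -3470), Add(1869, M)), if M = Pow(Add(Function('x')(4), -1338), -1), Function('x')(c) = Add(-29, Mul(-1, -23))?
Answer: Rational(-3785486045, 672) ≈ -5.6332e+6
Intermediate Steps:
Function('x')(c) = -6 (Function('x')(c) = Add(-29, 23) = -6)
M = Rational(-1, 1344) (M = Pow(Add(-6, -1338), -1) = Pow(-1344, -1) = Rational(-1, 1344) ≈ -0.00074405)
Mul(Add(456, -3470), Add(1869, M)) = Mul(Add(456, -3470), Add(1869, Rational(-1, 1344))) = Mul(-3014, Rational(2511935, 1344)) = Rational(-3785486045, 672)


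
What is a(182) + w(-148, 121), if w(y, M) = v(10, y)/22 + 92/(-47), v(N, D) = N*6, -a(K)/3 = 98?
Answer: -151600/517 ≈ -293.23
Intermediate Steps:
a(K) = -294 (a(K) = -3*98 = -294)
v(N, D) = 6*N
w(y, M) = 398/517 (w(y, M) = (6*10)/22 + 92/(-47) = 60*(1/22) + 92*(-1/47) = 30/11 - 92/47 = 398/517)
a(182) + w(-148, 121) = -294 + 398/517 = -151600/517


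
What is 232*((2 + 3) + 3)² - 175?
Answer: 14673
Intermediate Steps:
232*((2 + 3) + 3)² - 175 = 232*(5 + 3)² - 175 = 232*8² - 175 = 232*64 - 175 = 14848 - 175 = 14673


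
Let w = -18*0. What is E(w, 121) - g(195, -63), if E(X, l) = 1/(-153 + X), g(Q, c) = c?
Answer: 9638/153 ≈ 62.993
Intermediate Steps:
w = 0
E(w, 121) - g(195, -63) = 1/(-153 + 0) - 1*(-63) = 1/(-153) + 63 = -1/153 + 63 = 9638/153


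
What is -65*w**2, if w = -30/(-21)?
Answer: -6500/49 ≈ -132.65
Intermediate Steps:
w = 10/7 (w = -30*(-1/21) = 10/7 ≈ 1.4286)
-65*w**2 = -65*(10/7)**2 = -65*100/49 = -6500/49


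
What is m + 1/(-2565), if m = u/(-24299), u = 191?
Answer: -514214/62326935 ≈ -0.0082503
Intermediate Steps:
m = -191/24299 (m = 191/(-24299) = 191*(-1/24299) = -191/24299 ≈ -0.0078604)
m + 1/(-2565) = -191/24299 + 1/(-2565) = -191/24299 - 1/2565 = -514214/62326935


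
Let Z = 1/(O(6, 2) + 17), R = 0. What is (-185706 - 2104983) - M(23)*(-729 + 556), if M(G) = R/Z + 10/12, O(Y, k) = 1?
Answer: -13743269/6 ≈ -2.2905e+6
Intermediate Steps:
Z = 1/18 (Z = 1/(1 + 17) = 1/18 ≈ 0.055556)
M(G) = ⅚ (M(G) = 0/(1/18) + 10/12 = 0*18 + 10*(1/12) = 0 + ⅚ = ⅚)
(-185706 - 2104983) - M(23)*(-729 + 556) = (-185706 - 2104983) - 5*(-729 + 556)/6 = -2290689 - 5*(-173)/6 = -2290689 - 1*(-865/6) = -2290689 + 865/6 = -13743269/6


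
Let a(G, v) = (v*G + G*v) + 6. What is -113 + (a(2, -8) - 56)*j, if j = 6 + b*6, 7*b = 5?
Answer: -6695/7 ≈ -956.43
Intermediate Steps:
b = 5/7 (b = (1/7)*5 = 5/7 ≈ 0.71429)
j = 72/7 (j = 6 + (5/7)*6 = 6 + 30/7 = 72/7 ≈ 10.286)
a(G, v) = 6 + 2*G*v (a(G, v) = (G*v + G*v) + 6 = 2*G*v + 6 = 6 + 2*G*v)
-113 + (a(2, -8) - 56)*j = -113 + ((6 + 2*2*(-8)) - 56)*(72/7) = -113 + ((6 - 32) - 56)*(72/7) = -113 + (-26 - 56)*(72/7) = -113 - 82*72/7 = -113 - 5904/7 = -6695/7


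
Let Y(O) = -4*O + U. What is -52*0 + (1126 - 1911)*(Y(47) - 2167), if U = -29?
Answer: 1871440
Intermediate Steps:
Y(O) = -29 - 4*O (Y(O) = -4*O - 29 = -29 - 4*O)
-52*0 + (1126 - 1911)*(Y(47) - 2167) = -52*0 + (1126 - 1911)*((-29 - 4*47) - 2167) = 0 - 785*((-29 - 188) - 2167) = 0 - 785*(-217 - 2167) = 0 - 785*(-2384) = 0 + 1871440 = 1871440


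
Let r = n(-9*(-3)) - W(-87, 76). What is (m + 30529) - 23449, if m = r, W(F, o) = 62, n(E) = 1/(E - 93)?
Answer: 463187/66 ≈ 7018.0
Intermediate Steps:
n(E) = 1/(-93 + E)
r = -4093/66 (r = 1/(-93 - 9*(-3)) - 1*62 = 1/(-93 + 27) - 62 = 1/(-66) - 62 = -1/66 - 62 = -4093/66 ≈ -62.015)
m = -4093/66 ≈ -62.015
(m + 30529) - 23449 = (-4093/66 + 30529) - 23449 = 2010821/66 - 23449 = 463187/66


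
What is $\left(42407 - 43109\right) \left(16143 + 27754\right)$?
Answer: $-30815694$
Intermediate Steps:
$\left(42407 - 43109\right) \left(16143 + 27754\right) = \left(-702\right) 43897 = -30815694$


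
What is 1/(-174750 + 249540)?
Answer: 1/74790 ≈ 1.3371e-5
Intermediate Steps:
1/(-174750 + 249540) = 1/74790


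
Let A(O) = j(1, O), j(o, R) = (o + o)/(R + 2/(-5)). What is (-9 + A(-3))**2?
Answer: 26569/289 ≈ 91.934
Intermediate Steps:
j(o, R) = 2*o/(-2/5 + R) (j(o, R) = (2*o)/(R + 2*(-1/5)) = (2*o)/(R - 2/5) = (2*o)/(-2/5 + R) = 2*o/(-2/5 + R))
A(O) = 10/(-2 + 5*O) (A(O) = 10*1/(-2 + 5*O) = 10/(-2 + 5*O))
(-9 + A(-3))**2 = (-9 + 10/(-2 + 5*(-3)))**2 = (-9 + 10/(-2 - 15))**2 = (-9 + 10/(-17))**2 = (-9 + 10*(-1/17))**2 = (-9 - 10/17)**2 = (-163/17)**2 = 26569/289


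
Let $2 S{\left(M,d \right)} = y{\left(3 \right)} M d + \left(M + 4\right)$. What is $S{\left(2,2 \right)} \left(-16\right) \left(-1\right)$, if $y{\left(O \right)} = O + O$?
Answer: $240$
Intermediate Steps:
$y{\left(O \right)} = 2 O$
$S{\left(M,d \right)} = 2 + \frac{M}{2} + 3 M d$ ($S{\left(M,d \right)} = \frac{2 \cdot 3 M d + \left(M + 4\right)}{2} = \frac{6 M d + \left(4 + M\right)}{2} = \frac{4 + M + 6 M d}{2} = 2 + \frac{M}{2} + 3 M d$)
$S{\left(2,2 \right)} \left(-16\right) \left(-1\right) = \left(2 + \frac{1}{2} \cdot 2 + 3 \cdot 2 \cdot 2\right) \left(-16\right) \left(-1\right) = \left(2 + 1 + 12\right) \left(-16\right) \left(-1\right) = 15 \left(-16\right) \left(-1\right) = \left(-240\right) \left(-1\right) = 240$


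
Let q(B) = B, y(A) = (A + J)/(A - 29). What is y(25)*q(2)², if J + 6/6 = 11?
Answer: -35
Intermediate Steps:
J = 10 (J = -1 + 11 = 10)
y(A) = (10 + A)/(-29 + A) (y(A) = (A + 10)/(A - 29) = (10 + A)/(-29 + A))
y(25)*q(2)² = ((10 + 25)/(-29 + 25))*2² = (35/(-4))*4 = -¼*35*4 = -35/4*4 = -35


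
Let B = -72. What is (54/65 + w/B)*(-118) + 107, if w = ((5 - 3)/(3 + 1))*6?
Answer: 10831/780 ≈ 13.886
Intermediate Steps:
w = 3 (w = (2/4)*6 = (2*(1/4))*6 = (1/2)*6 = 3)
(54/65 + w/B)*(-118) + 107 = (54/65 + 3/(-72))*(-118) + 107 = (54*(1/65) + 3*(-1/72))*(-118) + 107 = (54/65 - 1/24)*(-118) + 107 = (1231/1560)*(-118) + 107 = -72629/780 + 107 = 10831/780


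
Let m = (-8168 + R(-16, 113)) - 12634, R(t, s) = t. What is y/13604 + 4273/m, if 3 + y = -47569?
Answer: -262120947/70802018 ≈ -3.7022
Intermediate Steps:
y = -47572 (y = -3 - 47569 = -47572)
m = -20818 (m = (-8168 - 16) - 12634 = -8184 - 12634 = -20818)
y/13604 + 4273/m = -47572/13604 + 4273/(-20818) = -47572*1/13604 + 4273*(-1/20818) = -11893/3401 - 4273/20818 = -262120947/70802018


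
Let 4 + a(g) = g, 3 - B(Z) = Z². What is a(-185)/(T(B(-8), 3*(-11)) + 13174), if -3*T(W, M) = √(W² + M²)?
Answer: -11204487/780991837 - 567*√4810/1561983674 ≈ -0.014372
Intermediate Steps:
B(Z) = 3 - Z²
a(g) = -4 + g
T(W, M) = -√(M² + W²)/3 (T(W, M) = -√(W² + M²)/3 = -√(M² + W²)/3)
a(-185)/(T(B(-8), 3*(-11)) + 13174) = (-4 - 185)/(-√((3*(-11))² + (3 - 1*(-8)²)²)/3 + 13174) = -189/(-√((-33)² + (3 - 1*64)²)/3 + 13174) = -189/(-√(1089 + (3 - 64)²)/3 + 13174) = -189/(-√(1089 + (-61)²)/3 + 13174) = -189/(-√(1089 + 3721)/3 + 13174) = -189/(-√4810/3 + 13174) = -189/(13174 - √4810/3)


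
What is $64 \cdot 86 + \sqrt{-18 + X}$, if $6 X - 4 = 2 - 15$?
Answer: $5504 + \frac{i \sqrt{78}}{2} \approx 5504.0 + 4.4159 i$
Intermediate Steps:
$X = - \frac{3}{2}$ ($X = \frac{2}{3} + \frac{2 - 15}{6} = \frac{2}{3} + \frac{1}{6} \left(-13\right) = \frac{2}{3} - \frac{13}{6} = - \frac{3}{2} \approx -1.5$)
$64 \cdot 86 + \sqrt{-18 + X} = 64 \cdot 86 + \sqrt{-18 - \frac{3}{2}} = 5504 + \sqrt{- \frac{39}{2}} = 5504 + \frac{i \sqrt{78}}{2}$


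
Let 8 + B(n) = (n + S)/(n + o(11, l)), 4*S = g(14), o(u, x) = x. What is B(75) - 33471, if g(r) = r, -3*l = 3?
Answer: -4954735/148 ≈ -33478.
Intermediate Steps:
l = -1 (l = -⅓*3 = -1)
S = 7/2 (S = (¼)*14 = 7/2 ≈ 3.5000)
B(n) = -8 + (7/2 + n)/(-1 + n) (B(n) = -8 + (n + 7/2)/(n - 1) = -8 + (7/2 + n)/(-1 + n))
B(75) - 33471 = (23 - 14*75)/(2*(-1 + 75)) - 33471 = (½)*(23 - 1050)/74 - 33471 = (½)*(1/74)*(-1027) - 33471 = -1027/148 - 33471 = -4954735/148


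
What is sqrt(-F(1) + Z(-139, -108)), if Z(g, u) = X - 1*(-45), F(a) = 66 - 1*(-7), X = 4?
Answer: 2*I*sqrt(6) ≈ 4.899*I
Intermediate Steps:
F(a) = 73 (F(a) = 66 + 7 = 73)
Z(g, u) = 49 (Z(g, u) = 4 - 1*(-45) = 4 + 45 = 49)
sqrt(-F(1) + Z(-139, -108)) = sqrt(-1*73 + 49) = sqrt(-73 + 49) = sqrt(-24) = 2*I*sqrt(6)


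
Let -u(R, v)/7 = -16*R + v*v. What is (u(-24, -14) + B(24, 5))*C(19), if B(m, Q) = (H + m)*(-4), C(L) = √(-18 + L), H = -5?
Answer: -4136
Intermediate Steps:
u(R, v) = -7*v² + 112*R (u(R, v) = -7*(-16*R + v*v) = -7*(-16*R + v²) = -7*(v² - 16*R) = -7*v² + 112*R)
B(m, Q) = 20 - 4*m (B(m, Q) = (-5 + m)*(-4) = 20 - 4*m)
(u(-24, -14) + B(24, 5))*C(19) = ((-7*(-14)² + 112*(-24)) + (20 - 4*24))*√(-18 + 19) = ((-7*196 - 2688) + (20 - 96))*√1 = ((-1372 - 2688) - 76)*1 = (-4060 - 76)*1 = -4136*1 = -4136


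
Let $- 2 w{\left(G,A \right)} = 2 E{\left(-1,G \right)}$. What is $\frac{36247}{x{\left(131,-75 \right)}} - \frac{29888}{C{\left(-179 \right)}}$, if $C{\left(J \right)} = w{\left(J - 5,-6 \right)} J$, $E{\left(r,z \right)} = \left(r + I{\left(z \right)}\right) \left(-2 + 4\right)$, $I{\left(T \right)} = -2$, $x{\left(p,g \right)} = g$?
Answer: $- \frac{6114613}{13425} \approx -455.46$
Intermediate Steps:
$E{\left(r,z \right)} = -4 + 2 r$ ($E{\left(r,z \right)} = \left(r - 2\right) \left(-2 + 4\right) = \left(-2 + r\right) 2 = -4 + 2 r$)
$w{\left(G,A \right)} = 6$ ($w{\left(G,A \right)} = - \frac{2 \left(-4 + 2 \left(-1\right)\right)}{2} = - \frac{2 \left(-4 - 2\right)}{2} = - \frac{2 \left(-6\right)}{2} = \left(- \frac{1}{2}\right) \left(-12\right) = 6$)
$C{\left(J \right)} = 6 J$
$\frac{36247}{x{\left(131,-75 \right)}} - \frac{29888}{C{\left(-179 \right)}} = \frac{36247}{-75} - \frac{29888}{6 \left(-179\right)} = 36247 \left(- \frac{1}{75}\right) - \frac{29888}{-1074} = - \frac{36247}{75} - - \frac{14944}{537} = - \frac{36247}{75} + \frac{14944}{537} = - \frac{6114613}{13425}$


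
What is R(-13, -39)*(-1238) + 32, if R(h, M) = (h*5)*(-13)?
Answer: -1046078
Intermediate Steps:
R(h, M) = -65*h (R(h, M) = (5*h)*(-13) = -65*h)
R(-13, -39)*(-1238) + 32 = -65*(-13)*(-1238) + 32 = 845*(-1238) + 32 = -1046110 + 32 = -1046078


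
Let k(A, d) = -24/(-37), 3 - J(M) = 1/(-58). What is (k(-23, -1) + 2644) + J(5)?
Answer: 5681891/2146 ≈ 2647.7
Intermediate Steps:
J(M) = 175/58 (J(M) = 3 - 1/(-58) = 3 - 1*(-1/58) = 3 + 1/58 = 175/58)
k(A, d) = 24/37 (k(A, d) = -24*(-1/37) = 24/37)
(k(-23, -1) + 2644) + J(5) = (24/37 + 2644) + 175/58 = 97852/37 + 175/58 = 5681891/2146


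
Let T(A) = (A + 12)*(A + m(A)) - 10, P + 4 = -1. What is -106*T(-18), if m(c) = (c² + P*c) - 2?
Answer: 251644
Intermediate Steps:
P = -5 (P = -4 - 1 = -5)
m(c) = -2 + c² - 5*c (m(c) = (c² - 5*c) - 2 = -2 + c² - 5*c)
T(A) = -10 + (12 + A)*(-2 + A² - 4*A) (T(A) = (A + 12)*(A + (-2 + A² - 5*A)) - 10 = (12 + A)*(-2 + A² - 4*A) - 10 = -10 + (12 + A)*(-2 + A² - 4*A))
-106*T(-18) = -106*(-34 + (-18)³ - 50*(-18) + 8*(-18)²) = -106*(-34 - 5832 + 900 + 8*324) = -106*(-34 - 5832 + 900 + 2592) = -106*(-2374) = 251644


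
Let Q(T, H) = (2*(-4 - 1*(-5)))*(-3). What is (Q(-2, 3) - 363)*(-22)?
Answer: 8118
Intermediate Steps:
Q(T, H) = -6 (Q(T, H) = (2*(-4 + 5))*(-3) = (2*1)*(-3) = 2*(-3) = -6)
(Q(-2, 3) - 363)*(-22) = (-6 - 363)*(-22) = -369*(-22) = 8118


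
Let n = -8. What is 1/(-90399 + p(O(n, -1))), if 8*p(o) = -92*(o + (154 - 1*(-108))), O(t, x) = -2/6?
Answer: -6/560449 ≈ -1.0706e-5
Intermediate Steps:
O(t, x) = -⅓ (O(t, x) = -2*⅙ = -⅓)
p(o) = -3013 - 23*o/2 (p(o) = (-92*(o + (154 - 1*(-108))))/8 = (-92*(o + (154 + 108)))/8 = (-92*(o + 262))/8 = (-92*(262 + o))/8 = (-24104 - 92*o)/8 = -3013 - 23*o/2)
1/(-90399 + p(O(n, -1))) = 1/(-90399 + (-3013 - 23/2*(-⅓))) = 1/(-90399 + (-3013 + 23/6)) = 1/(-90399 - 18055/6) = 1/(-560449/6) = -6/560449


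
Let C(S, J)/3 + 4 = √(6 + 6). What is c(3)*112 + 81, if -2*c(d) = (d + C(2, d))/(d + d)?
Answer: 165 - 56*√3 ≈ 68.005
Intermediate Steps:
C(S, J) = -12 + 6*√3 (C(S, J) = -12 + 3*√(6 + 6) = -12 + 3*√12 = -12 + 3*(2*√3) = -12 + 6*√3)
c(d) = -(-12 + d + 6*√3)/(4*d) (c(d) = -(d + (-12 + 6*√3))/(2*(d + d)) = -(-12 + d + 6*√3)/(2*(2*d)) = -(-12 + d + 6*√3)*1/(2*d)/2 = -(-12 + d + 6*√3)/(4*d))
c(3)*112 + 81 = ((¼)*(12 - 1*3 - 6*√3)/3)*112 + 81 = ((¼)*(⅓)*(12 - 3 - 6*√3))*112 + 81 = ((¼)*(⅓)*(9 - 6*√3))*112 + 81 = (¾ - √3/2)*112 + 81 = (84 - 56*√3) + 81 = 165 - 56*√3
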